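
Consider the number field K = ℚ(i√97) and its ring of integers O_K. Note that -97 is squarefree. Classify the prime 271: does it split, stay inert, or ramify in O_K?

Since -97 ≢ 1 mod 4, the ring of integers is ℤ[√-97] with discriminant 4·(-97) = -388.
disc(K) = -388 is not divisible by 271; 271 is unramified.
Euler's criterion: (-97)^135 mod 271 = 1. Thus (-97|271) = 1.
Legendre symbol 1 ⇒ 271 is split.

p splits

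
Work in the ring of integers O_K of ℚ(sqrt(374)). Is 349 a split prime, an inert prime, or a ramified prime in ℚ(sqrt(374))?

splits completely

d = 374 ≡ 2 (mod 4), so O_K = ℤ[√374] and disc(K) = 4d = 1496.
disc(K) = 1496 is not divisible by 349; 349 is unramified.
Euler's criterion: 374^174 mod 349 = 1. Thus (374|349) = 1.
Legendre symbol 1 ⇒ 349 is split.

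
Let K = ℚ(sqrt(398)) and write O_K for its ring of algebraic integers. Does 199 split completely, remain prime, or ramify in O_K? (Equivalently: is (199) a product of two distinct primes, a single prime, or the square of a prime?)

Since 398 ≢ 1 mod 4, the ring of integers is ℤ[√398] with discriminant 4·398 = 1592.
199 divides disc(K) = 1592, so 199 ramifies.

ramified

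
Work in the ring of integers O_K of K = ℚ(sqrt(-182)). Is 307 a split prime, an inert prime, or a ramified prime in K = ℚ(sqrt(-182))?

-182 mod 4 = 2, hence disc K = 4·(-182) = -728 and O_K = ℤ[√-182].
Since gcd(307, -728) = 1 the prime 307 does not ramify.
Compute (-182/307) via Euler: 125^((307-1)/2) mod 307 = 306, so (-182/307) = -1.
Legendre symbol -1 ⇒ 307 is inert.

307 remains inert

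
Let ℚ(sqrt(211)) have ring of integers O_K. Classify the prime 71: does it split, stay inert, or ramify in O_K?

211 mod 4 = 3, hence disc K = 4·211 = 844 and O_K = ℤ[√211].
disc(K) = 844 is not divisible by 71; 71 is unramified.
Compute (211/71) via Euler: 69^((71-1)/2) mod 71 = 70, so (211/71) = -1.
(211/71) = -1, so 71 is inert.

inert — (71) stays prime in O_K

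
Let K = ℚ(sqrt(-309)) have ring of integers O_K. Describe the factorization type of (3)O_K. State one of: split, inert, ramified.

ramifies in O_K

d = -309 ≡ 3 (mod 4), so O_K = ℤ[√-309] and disc(K) = 4d = -1236.
disc(K) = -1236 = 3·(-412), so p = 3 is ramified.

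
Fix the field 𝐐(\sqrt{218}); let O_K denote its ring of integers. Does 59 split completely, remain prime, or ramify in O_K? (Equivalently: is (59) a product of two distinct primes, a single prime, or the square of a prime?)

59 splits in O_K

218 mod 4 = 2, hence disc K = 4·218 = 872 and O_K = ℤ[√218].
disc(K) = 872 is not divisible by 59; 59 is unramified.
(218/59) = 41^29 mod 59 = 1, giving Legendre symbol 1.
(218/59) = 1, so 59 splits.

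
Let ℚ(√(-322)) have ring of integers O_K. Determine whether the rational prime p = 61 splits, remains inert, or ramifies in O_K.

remains prime (inert)

-322 mod 4 = 2, hence disc K = 4·(-322) = -1288 and O_K = ℤ[√-322].
61 ∤ -1288, so 61 is unramified.
Legendre symbol by Euler's criterion: (-322/61) ≡ (-322)^30 ≡ 60 (mod 61), i.e. (-322/61) = -1.
d is a non-residue mod p, hence 61 remains inert in O_K.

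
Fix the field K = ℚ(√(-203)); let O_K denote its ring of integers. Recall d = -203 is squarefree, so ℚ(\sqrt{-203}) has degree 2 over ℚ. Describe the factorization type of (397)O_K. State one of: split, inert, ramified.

397 remains inert

-203 mod 4 = 1, hence disc K = -203 and O_K = ℤ[(1+√-203)/2].
397 ∤ -203, so 397 is unramified.
(-203/397) = 194^198 mod 397 = 396, giving Legendre symbol -1.
Legendre symbol -1 ⇒ 397 is inert.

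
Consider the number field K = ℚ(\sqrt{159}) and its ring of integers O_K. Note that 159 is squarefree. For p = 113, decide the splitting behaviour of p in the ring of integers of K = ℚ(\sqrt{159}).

Since 159 ≢ 1 mod 4, the ring of integers is ℤ[√159] with discriminant 4·159 = 636.
113 ∤ 636, so 113 is unramified.
Euler's criterion: 159^56 mod 113 = 112. Thus (159|113) = -1.
(159/113) = -1, so 113 is inert.

remains prime (inert)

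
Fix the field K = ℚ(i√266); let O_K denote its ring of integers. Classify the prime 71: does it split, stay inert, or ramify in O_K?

p splits

-266 mod 4 = 2, hence disc K = 4·(-266) = -1064 and O_K = ℤ[√-266].
71 ∤ -1064, so 71 is unramified.
Euler's criterion: (-266)^35 mod 71 = 1. Thus (-266|71) = 1.
d is a quadratic residue mod p, hence 71 splits in O_K.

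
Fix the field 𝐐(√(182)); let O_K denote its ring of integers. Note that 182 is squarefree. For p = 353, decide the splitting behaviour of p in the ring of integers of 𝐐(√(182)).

d = 182 ≡ 2 (mod 4), so O_K = ℤ[√182] and disc(K) = 4d = 728.
disc(K) = 728 is not divisible by 353; 353 is unramified.
Compute (182/353) via Euler: 182^((353-1)/2) mod 353 = 1, so (182/353) = 1.
d is a quadratic residue mod p, hence 353 splits in O_K.

p splits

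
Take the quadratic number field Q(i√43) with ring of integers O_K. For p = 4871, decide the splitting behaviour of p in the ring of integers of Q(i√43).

inert

Since -43 ≡ 1 mod 4, the ring of integers is ℤ[(1+√-43)/2] with discriminant -43.
4871 ∤ -43, so 4871 is unramified.
Euler's criterion: (-43)^2435 mod 4871 = 4870. Thus (-43|4871) = -1.
Legendre symbol -1 ⇒ 4871 is inert.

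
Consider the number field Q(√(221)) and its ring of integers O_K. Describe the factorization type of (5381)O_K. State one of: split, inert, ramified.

Since 221 ≡ 1 mod 4, the ring of integers is ℤ[(1+√221)/2] with discriminant 221.
Since gcd(5381, 221) = 1 the prime 5381 does not ramify.
Euler's criterion: 221^2690 mod 5381 = 1. Thus (221|5381) = 1.
d is a quadratic residue mod p, hence 5381 splits in O_K.

split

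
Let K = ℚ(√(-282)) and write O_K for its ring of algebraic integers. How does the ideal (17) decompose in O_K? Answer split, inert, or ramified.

Since -282 ≢ 1 mod 4, the ring of integers is ℤ[√-282] with discriminant 4·(-282) = -1128.
disc(K) = -1128 is not divisible by 17; 17 is unramified.
Euler's criterion: (-282)^8 mod 17 = 16. Thus (-282|17) = -1.
(-282/17) = -1, so 17 is inert.

inert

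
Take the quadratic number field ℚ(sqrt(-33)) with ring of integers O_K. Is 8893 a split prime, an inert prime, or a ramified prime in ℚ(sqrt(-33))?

Since -33 ≢ 1 mod 4, the ring of integers is ℤ[√-33] with discriminant 4·(-33) = -132.
disc(K) = -132 is not divisible by 8893; 8893 is unramified.
Compute (-33/8893) via Euler: 8860^((8893-1)/2) mod 8893 = 1, so (-33/8893) = 1.
(-33/8893) = 1, so 8893 splits.

8893 splits in O_K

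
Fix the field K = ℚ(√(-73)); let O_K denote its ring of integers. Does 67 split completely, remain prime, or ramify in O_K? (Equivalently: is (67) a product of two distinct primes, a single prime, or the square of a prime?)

inert

-73 mod 4 = 3, hence disc K = 4·(-73) = -292 and O_K = ℤ[√-73].
67 ∤ -292, so 67 is unramified.
Euler's criterion: (-73)^33 mod 67 = 66. Thus (-73|67) = -1.
Legendre symbol -1 ⇒ 67 is inert.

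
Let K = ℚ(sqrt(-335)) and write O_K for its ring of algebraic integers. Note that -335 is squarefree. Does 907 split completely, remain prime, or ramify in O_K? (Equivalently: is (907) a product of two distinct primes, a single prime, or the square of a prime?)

p is inert

Since -335 ≡ 1 mod 4, the ring of integers is ℤ[(1+√-335)/2] with discriminant -335.
907 ∤ -335, so 907 is unramified.
Euler's criterion: (-335)^453 mod 907 = 906. Thus (-335|907) = -1.
d is a non-residue mod p, hence 907 remains inert in O_K.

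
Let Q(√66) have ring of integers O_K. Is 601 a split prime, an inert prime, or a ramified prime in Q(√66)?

inert — (601) stays prime in O_K

Since 66 ≢ 1 mod 4, the ring of integers is ℤ[√66] with discriminant 4·66 = 264.
Since gcd(601, 264) = 1 the prime 601 does not ramify.
Legendre symbol by Euler's criterion: (66/601) ≡ 66^300 ≡ 600 (mod 601), i.e. (66/601) = -1.
d is a non-residue mod p, hence 601 remains inert in O_K.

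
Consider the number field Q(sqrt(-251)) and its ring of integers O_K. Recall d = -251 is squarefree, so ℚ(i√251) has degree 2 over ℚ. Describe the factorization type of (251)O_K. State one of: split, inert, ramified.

251 is ramified

Since -251 ≡ 1 mod 4, the ring of integers is ℤ[(1+√-251)/2] with discriminant -251.
Ramification test: 251 | -251. The prime 251 ramifies in K.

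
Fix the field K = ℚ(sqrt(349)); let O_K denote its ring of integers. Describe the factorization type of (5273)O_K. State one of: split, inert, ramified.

inert

Since 349 ≡ 1 mod 4, the ring of integers is ℤ[(1+√349)/2] with discriminant 349.
Since gcd(5273, 349) = 1 the prime 5273 does not ramify.
Euler's criterion: 349^2636 mod 5273 = 5272. Thus (349|5273) = -1.
Legendre symbol -1 ⇒ 5273 is inert.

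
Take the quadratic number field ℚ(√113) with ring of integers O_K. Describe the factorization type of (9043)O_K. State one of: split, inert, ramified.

remains prime (inert)

113 mod 4 = 1, hence disc K = 113 and O_K = ℤ[(1+√113)/2].
Since gcd(9043, 113) = 1 the prime 9043 does not ramify.
Legendre symbol by Euler's criterion: (113/9043) ≡ 113^4521 ≡ 9042 (mod 9043), i.e. (113/9043) = -1.
(113/9043) = -1, so 9043 is inert.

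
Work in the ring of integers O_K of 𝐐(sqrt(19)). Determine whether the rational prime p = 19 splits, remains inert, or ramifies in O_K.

d = 19 ≡ 3 (mod 4), so O_K = ℤ[√19] and disc(K) = 4d = 76.
19 divides disc(K) = 76, so 19 ramifies.

ramifies in O_K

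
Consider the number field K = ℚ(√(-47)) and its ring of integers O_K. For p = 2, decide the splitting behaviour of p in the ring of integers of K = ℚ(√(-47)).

splits completely

d = -47 ≡ 1 (mod 4), so O_K = ℤ[(1+√-47)/2] and disc(K) = d = -47.
2 ∤ -47, so 2 is unramified.
d ≡ 1 (mod 8); the supplementary law gives 2 split.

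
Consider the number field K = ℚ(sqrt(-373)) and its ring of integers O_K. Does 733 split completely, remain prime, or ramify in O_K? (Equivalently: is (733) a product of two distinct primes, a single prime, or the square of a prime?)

p splits

d = -373 ≡ 3 (mod 4), so O_K = ℤ[√-373] and disc(K) = 4d = -1492.
Since gcd(733, -1492) = 1 the prime 733 does not ramify.
(-373/733) = 360^366 mod 733 = 1, giving Legendre symbol 1.
d is a quadratic residue mod p, hence 733 splits in O_K.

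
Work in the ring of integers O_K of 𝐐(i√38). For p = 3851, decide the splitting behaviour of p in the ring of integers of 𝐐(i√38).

d = -38 ≡ 2 (mod 4), so O_K = ℤ[√-38] and disc(K) = 4d = -152.
disc(K) = -152 is not divisible by 3851; 3851 is unramified.
Compute (-38/3851) via Euler: 3813^((3851-1)/2) mod 3851 = 1, so (-38/3851) = 1.
Legendre symbol 1 ⇒ 3851 is split.

p splits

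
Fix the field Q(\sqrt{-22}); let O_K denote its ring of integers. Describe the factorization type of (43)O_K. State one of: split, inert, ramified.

d = -22 ≡ 2 (mod 4), so O_K = ℤ[√-22] and disc(K) = 4d = -88.
Since gcd(43, -88) = 1 the prime 43 does not ramify.
Compute (-22/43) via Euler: 21^((43-1)/2) mod 43 = 1, so (-22/43) = 1.
(-22/43) = 1, so 43 splits.

split — (43) = 𝔭₁𝔭₂ with 𝔭₁ ≠ 𝔭₂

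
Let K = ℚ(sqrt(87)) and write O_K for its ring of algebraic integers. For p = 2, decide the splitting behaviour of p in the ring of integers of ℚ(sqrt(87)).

ramified — (2) = 𝔭²

87 mod 4 = 3, hence disc K = 4·87 = 348 and O_K = ℤ[√87].
Ramification test: 2 | 348. The prime 2 ramifies in K.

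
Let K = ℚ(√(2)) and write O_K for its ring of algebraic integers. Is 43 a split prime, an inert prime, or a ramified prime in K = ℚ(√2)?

remains prime (inert)

Since 2 ≢ 1 mod 4, the ring of integers is ℤ[√2] with discriminant 4·2 = 8.
disc(K) = 8 is not divisible by 43; 43 is unramified.
Legendre symbol by Euler's criterion: (2/43) ≡ 2^21 ≡ 42 (mod 43), i.e. (2/43) = -1.
d is a non-residue mod p, hence 43 remains inert in O_K.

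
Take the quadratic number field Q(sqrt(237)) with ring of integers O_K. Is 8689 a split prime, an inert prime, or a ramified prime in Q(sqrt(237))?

d = 237 ≡ 1 (mod 4), so O_K = ℤ[(1+√237)/2] and disc(K) = d = 237.
8689 ∤ 237, so 8689 is unramified.
(237/8689) = 237^4344 mod 8689 = 8688, giving Legendre symbol -1.
d is a non-residue mod p, hence 8689 remains inert in O_K.

inert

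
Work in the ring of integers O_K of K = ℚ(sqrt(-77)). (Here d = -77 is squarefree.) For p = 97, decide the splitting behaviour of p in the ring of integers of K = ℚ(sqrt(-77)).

Since -77 ≢ 1 mod 4, the ring of integers is ℤ[√-77] with discriminant 4·(-77) = -308.
disc(K) = -308 is not divisible by 97; 97 is unramified.
Euler's criterion: (-77)^48 mod 97 = 96. Thus (-77|97) = -1.
Legendre symbol -1 ⇒ 97 is inert.

inert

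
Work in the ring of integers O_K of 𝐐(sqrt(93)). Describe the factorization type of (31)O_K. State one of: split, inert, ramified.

Since 93 ≡ 1 mod 4, the ring of integers is ℤ[(1+√93)/2] with discriminant 93.
disc(K) = 93 = 31·3, so p = 31 is ramified.

31 is ramified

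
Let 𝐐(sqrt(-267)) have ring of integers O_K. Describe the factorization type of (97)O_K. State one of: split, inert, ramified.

97 splits in O_K

Since -267 ≡ 1 mod 4, the ring of integers is ℤ[(1+√-267)/2] with discriminant -267.
97 ∤ -267, so 97 is unramified.
Euler's criterion: (-267)^48 mod 97 = 1. Thus (-267|97) = 1.
Legendre symbol 1 ⇒ 97 is split.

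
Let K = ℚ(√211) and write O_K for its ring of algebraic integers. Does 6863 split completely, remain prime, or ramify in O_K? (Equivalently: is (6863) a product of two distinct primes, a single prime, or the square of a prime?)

d = 211 ≡ 3 (mod 4), so O_K = ℤ[√211] and disc(K) = 4d = 844.
disc(K) = 844 is not divisible by 6863; 6863 is unramified.
Euler's criterion: 211^3431 mod 6863 = 1. Thus (211|6863) = 1.
(211/6863) = 1, so 6863 splits.

splits completely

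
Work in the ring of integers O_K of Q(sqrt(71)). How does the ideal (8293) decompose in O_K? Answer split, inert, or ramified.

Since 71 ≢ 1 mod 4, the ring of integers is ℤ[√71] with discriminant 4·71 = 284.
disc(K) = 284 is not divisible by 8293; 8293 is unramified.
Euler's criterion: 71^4146 mod 8293 = 1. Thus (71|8293) = 1.
Legendre symbol 1 ⇒ 8293 is split.

p splits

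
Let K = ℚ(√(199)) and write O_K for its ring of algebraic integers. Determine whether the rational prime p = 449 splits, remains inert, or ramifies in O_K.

split — (449) = 𝔭₁𝔭₂ with 𝔭₁ ≠ 𝔭₂

d = 199 ≡ 3 (mod 4), so O_K = ℤ[√199] and disc(K) = 4d = 796.
Since gcd(449, 796) = 1 the prime 449 does not ramify.
(199/449) = 199^224 mod 449 = 1, giving Legendre symbol 1.
(199/449) = 1, so 449 splits.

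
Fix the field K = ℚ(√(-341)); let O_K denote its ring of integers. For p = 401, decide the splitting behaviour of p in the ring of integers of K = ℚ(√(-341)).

-341 mod 4 = 3, hence disc K = 4·(-341) = -1364 and O_K = ℤ[√-341].
Since gcd(401, -1364) = 1 the prime 401 does not ramify.
Legendre symbol by Euler's criterion: (-341/401) ≡ (-341)^200 ≡ 400 (mod 401), i.e. (-341/401) = -1.
Legendre symbol -1 ⇒ 401 is inert.

remains prime (inert)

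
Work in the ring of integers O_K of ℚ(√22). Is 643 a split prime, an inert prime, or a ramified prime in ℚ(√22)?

splits completely

22 mod 4 = 2, hence disc K = 4·22 = 88 and O_K = ℤ[√22].
643 ∤ 88, so 643 is unramified.
Euler's criterion: 22^321 mod 643 = 1. Thus (22|643) = 1.
d is a quadratic residue mod p, hence 643 splits in O_K.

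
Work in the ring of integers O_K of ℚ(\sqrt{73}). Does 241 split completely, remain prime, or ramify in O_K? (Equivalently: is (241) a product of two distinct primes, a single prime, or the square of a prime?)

Since 73 ≡ 1 mod 4, the ring of integers is ℤ[(1+√73)/2] with discriminant 73.
Since gcd(241, 73) = 1 the prime 241 does not ramify.
Legendre symbol by Euler's criterion: (73/241) ≡ 73^120 ≡ 240 (mod 241), i.e. (73/241) = -1.
(73/241) = -1, so 241 is inert.

remains prime (inert)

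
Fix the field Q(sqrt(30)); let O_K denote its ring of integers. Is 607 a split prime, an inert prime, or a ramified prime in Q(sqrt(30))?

d = 30 ≡ 2 (mod 4), so O_K = ℤ[√30] and disc(K) = 4d = 120.
607 ∤ 120, so 607 is unramified.
(30/607) = 30^303 mod 607 = 1, giving Legendre symbol 1.
Legendre symbol 1 ⇒ 607 is split.

splits completely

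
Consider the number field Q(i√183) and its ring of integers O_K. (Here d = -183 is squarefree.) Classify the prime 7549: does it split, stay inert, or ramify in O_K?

p splits

Since -183 ≡ 1 mod 4, the ring of integers is ℤ[(1+√-183)/2] with discriminant -183.
disc(K) = -183 is not divisible by 7549; 7549 is unramified.
(-183/7549) = 7366^3774 mod 7549 = 1, giving Legendre symbol 1.
d is a quadratic residue mod p, hence 7549 splits in O_K.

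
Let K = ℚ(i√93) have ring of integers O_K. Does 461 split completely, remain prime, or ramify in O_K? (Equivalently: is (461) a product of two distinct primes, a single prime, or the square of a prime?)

Since -93 ≢ 1 mod 4, the ring of integers is ℤ[√-93] with discriminant 4·(-93) = -372.
461 ∤ -372, so 461 is unramified.
(-93/461) = 368^230 mod 461 = 1, giving Legendre symbol 1.
Legendre symbol 1 ⇒ 461 is split.

461 splits in O_K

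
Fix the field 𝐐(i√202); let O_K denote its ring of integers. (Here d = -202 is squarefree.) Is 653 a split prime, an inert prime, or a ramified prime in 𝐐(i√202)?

-202 mod 4 = 2, hence disc K = 4·(-202) = -808 and O_K = ℤ[√-202].
653 ∤ -808, so 653 is unramified.
Legendre symbol by Euler's criterion: (-202/653) ≡ (-202)^326 ≡ 652 (mod 653), i.e. (-202/653) = -1.
(-202/653) = -1, so 653 is inert.

inert — (653) stays prime in O_K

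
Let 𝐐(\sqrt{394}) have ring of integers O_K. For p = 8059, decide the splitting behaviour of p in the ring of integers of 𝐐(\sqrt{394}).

splits completely

Since 394 ≢ 1 mod 4, the ring of integers is ℤ[√394] with discriminant 4·394 = 1576.
Since gcd(8059, 1576) = 1 the prime 8059 does not ramify.
Euler's criterion: 394^4029 mod 8059 = 1. Thus (394|8059) = 1.
(394/8059) = 1, so 8059 splits.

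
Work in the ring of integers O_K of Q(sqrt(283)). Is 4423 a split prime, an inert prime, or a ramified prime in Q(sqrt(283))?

split

Since 283 ≢ 1 mod 4, the ring of integers is ℤ[√283] with discriminant 4·283 = 1132.
4423 ∤ 1132, so 4423 is unramified.
Compute (283/4423) via Euler: 283^((4423-1)/2) mod 4423 = 1, so (283/4423) = 1.
d is a quadratic residue mod p, hence 4423 splits in O_K.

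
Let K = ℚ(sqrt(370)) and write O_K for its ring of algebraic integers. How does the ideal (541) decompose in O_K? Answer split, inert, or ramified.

Since 370 ≢ 1 mod 4, the ring of integers is ℤ[√370] with discriminant 4·370 = 1480.
541 ∤ 1480, so 541 is unramified.
Legendre symbol by Euler's criterion: (370/541) ≡ 370^270 ≡ 1 (mod 541), i.e. (370/541) = 1.
Legendre symbol 1 ⇒ 541 is split.

541 splits in O_K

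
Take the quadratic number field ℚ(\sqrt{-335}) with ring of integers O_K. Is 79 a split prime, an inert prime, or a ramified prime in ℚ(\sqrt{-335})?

Since -335 ≡ 1 mod 4, the ring of integers is ℤ[(1+√-335)/2] with discriminant -335.
79 ∤ -335, so 79 is unramified.
Compute (-335/79) via Euler: 60^((79-1)/2) mod 79 = 78, so (-335/79) = -1.
(-335/79) = -1, so 79 is inert.

inert — (79) stays prime in O_K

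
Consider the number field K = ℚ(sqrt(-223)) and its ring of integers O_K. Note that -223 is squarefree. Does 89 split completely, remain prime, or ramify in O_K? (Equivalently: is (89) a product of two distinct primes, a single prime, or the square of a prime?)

p splits

Since -223 ≡ 1 mod 4, the ring of integers is ℤ[(1+√-223)/2] with discriminant -223.
disc(K) = -223 is not divisible by 89; 89 is unramified.
Legendre symbol by Euler's criterion: (-223/89) ≡ (-223)^44 ≡ 1 (mod 89), i.e. (-223/89) = 1.
(-223/89) = 1, so 89 splits.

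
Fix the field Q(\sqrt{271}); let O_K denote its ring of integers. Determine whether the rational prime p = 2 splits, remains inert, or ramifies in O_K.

ramified — (2) = 𝔭²

Since 271 ≢ 1 mod 4, the ring of integers is ℤ[√271] with discriminant 4·271 = 1084.
disc(K) = 1084 = 2·542, so p = 2 is ramified.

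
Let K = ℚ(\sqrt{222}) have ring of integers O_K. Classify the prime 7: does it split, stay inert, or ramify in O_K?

remains prime (inert)

Since 222 ≢ 1 mod 4, the ring of integers is ℤ[√222] with discriminant 4·222 = 888.
disc(K) = 888 is not divisible by 7; 7 is unramified.
Euler's criterion: 222^3 mod 7 = 6. Thus (222|7) = -1.
Legendre symbol -1 ⇒ 7 is inert.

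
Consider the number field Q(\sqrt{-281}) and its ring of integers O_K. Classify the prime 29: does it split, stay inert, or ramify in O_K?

Since -281 ≢ 1 mod 4, the ring of integers is ℤ[√-281] with discriminant 4·(-281) = -1124.
Since gcd(29, -1124) = 1 the prime 29 does not ramify.
Euler's criterion: (-281)^14 mod 29 = 1. Thus (-281|29) = 1.
d is a quadratic residue mod p, hence 29 splits in O_K.

splits completely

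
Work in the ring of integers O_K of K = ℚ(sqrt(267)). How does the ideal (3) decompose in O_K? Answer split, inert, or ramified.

3 is ramified

d = 267 ≡ 3 (mod 4), so O_K = ℤ[√267] and disc(K) = 4d = 1068.
3 divides disc(K) = 1068, so 3 ramifies.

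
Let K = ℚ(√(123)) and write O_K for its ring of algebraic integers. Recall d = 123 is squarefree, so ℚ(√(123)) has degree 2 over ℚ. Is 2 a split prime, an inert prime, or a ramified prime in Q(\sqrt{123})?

2 is ramified

d = 123 ≡ 3 (mod 4), so O_K = ℤ[√123] and disc(K) = 4d = 492.
disc(K) = 492 = 2·246, so p = 2 is ramified.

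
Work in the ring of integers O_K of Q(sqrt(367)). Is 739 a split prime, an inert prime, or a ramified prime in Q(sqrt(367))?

p splits

d = 367 ≡ 3 (mod 4), so O_K = ℤ[√367] and disc(K) = 4d = 1468.
739 ∤ 1468, so 739 is unramified.
Legendre symbol by Euler's criterion: (367/739) ≡ 367^369 ≡ 1 (mod 739), i.e. (367/739) = 1.
(367/739) = 1, so 739 splits.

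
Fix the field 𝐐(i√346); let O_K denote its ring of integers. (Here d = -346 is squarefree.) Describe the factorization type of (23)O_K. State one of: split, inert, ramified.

d = -346 ≡ 2 (mod 4), so O_K = ℤ[√-346] and disc(K) = 4d = -1384.
disc(K) = -1384 is not divisible by 23; 23 is unramified.
Euler's criterion: (-346)^11 mod 23 = 22. Thus (-346|23) = -1.
(-346/23) = -1, so 23 is inert.

23 remains inert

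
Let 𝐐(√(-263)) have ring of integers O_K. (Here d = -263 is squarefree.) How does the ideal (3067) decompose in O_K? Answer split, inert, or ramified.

inert

Since -263 ≡ 1 mod 4, the ring of integers is ℤ[(1+√-263)/2] with discriminant -263.
3067 ∤ -263, so 3067 is unramified.
Compute (-263/3067) via Euler: 2804^((3067-1)/2) mod 3067 = 3066, so (-263/3067) = -1.
d is a non-residue mod p, hence 3067 remains inert in O_K.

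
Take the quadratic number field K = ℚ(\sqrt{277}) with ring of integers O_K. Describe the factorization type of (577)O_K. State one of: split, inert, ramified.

Since 277 ≡ 1 mod 4, the ring of integers is ℤ[(1+√277)/2] with discriminant 277.
disc(K) = 277 is not divisible by 577; 577 is unramified.
Compute (277/577) via Euler: 277^((577-1)/2) mod 577 = 1, so (277/577) = 1.
Legendre symbol 1 ⇒ 577 is split.

split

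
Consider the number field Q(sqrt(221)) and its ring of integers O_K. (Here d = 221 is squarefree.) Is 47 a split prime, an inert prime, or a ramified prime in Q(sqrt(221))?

inert

d = 221 ≡ 1 (mod 4), so O_K = ℤ[(1+√221)/2] and disc(K) = d = 221.
Since gcd(47, 221) = 1 the prime 47 does not ramify.
Compute (221/47) via Euler: 33^((47-1)/2) mod 47 = 46, so (221/47) = -1.
(221/47) = -1, so 47 is inert.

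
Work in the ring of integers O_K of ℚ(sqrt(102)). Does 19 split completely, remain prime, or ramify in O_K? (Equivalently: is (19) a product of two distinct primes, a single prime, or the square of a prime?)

Since 102 ≢ 1 mod 4, the ring of integers is ℤ[√102] with discriminant 4·102 = 408.
Since gcd(19, 408) = 1 the prime 19 does not ramify.
Euler's criterion: 102^9 mod 19 = 1. Thus (102|19) = 1.
d is a quadratic residue mod p, hence 19 splits in O_K.

splits completely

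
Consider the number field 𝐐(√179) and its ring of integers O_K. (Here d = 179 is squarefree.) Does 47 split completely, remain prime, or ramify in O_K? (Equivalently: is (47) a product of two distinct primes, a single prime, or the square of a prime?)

inert — (47) stays prime in O_K

Since 179 ≢ 1 mod 4, the ring of integers is ℤ[√179] with discriminant 4·179 = 716.
disc(K) = 716 is not divisible by 47; 47 is unramified.
Compute (179/47) via Euler: 38^((47-1)/2) mod 47 = 46, so (179/47) = -1.
d is a non-residue mod p, hence 47 remains inert in O_K.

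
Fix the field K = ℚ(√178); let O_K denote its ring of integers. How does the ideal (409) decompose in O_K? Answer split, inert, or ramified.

178 mod 4 = 2, hence disc K = 4·178 = 712 and O_K = ℤ[√178].
409 ∤ 712, so 409 is unramified.
(178/409) = 178^204 mod 409 = 1, giving Legendre symbol 1.
(178/409) = 1, so 409 splits.

409 splits in O_K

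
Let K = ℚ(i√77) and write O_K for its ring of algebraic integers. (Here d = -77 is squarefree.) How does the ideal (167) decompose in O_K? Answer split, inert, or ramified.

-77 mod 4 = 3, hence disc K = 4·(-77) = -308 and O_K = ℤ[√-77].
disc(K) = -308 is not divisible by 167; 167 is unramified.
(-77/167) = 90^83 mod 167 = 166, giving Legendre symbol -1.
d is a non-residue mod p, hence 167 remains inert in O_K.

p is inert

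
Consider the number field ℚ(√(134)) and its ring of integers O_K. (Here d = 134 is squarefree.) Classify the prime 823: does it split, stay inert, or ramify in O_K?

remains prime (inert)

134 mod 4 = 2, hence disc K = 4·134 = 536 and O_K = ℤ[√134].
823 ∤ 536, so 823 is unramified.
Legendre symbol by Euler's criterion: (134/823) ≡ 134^411 ≡ 822 (mod 823), i.e. (134/823) = -1.
Legendre symbol -1 ⇒ 823 is inert.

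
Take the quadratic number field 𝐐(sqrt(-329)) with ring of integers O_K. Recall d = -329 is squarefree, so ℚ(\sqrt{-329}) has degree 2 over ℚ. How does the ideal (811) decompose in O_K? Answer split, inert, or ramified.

d = -329 ≡ 3 (mod 4), so O_K = ℤ[√-329] and disc(K) = 4d = -1316.
811 ∤ -1316, so 811 is unramified.
Compute (-329/811) via Euler: 482^((811-1)/2) mod 811 = 1, so (-329/811) = 1.
(-329/811) = 1, so 811 splits.

split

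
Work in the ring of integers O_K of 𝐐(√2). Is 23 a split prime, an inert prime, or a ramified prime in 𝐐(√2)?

p splits

2 mod 4 = 2, hence disc K = 4·2 = 8 and O_K = ℤ[√2].
23 ∤ 8, so 23 is unramified.
Legendre symbol by Euler's criterion: (2/23) ≡ 2^11 ≡ 1 (mod 23), i.e. (2/23) = 1.
Legendre symbol 1 ⇒ 23 is split.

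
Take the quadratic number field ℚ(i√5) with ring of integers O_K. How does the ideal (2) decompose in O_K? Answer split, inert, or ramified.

p ramifies

Since -5 ≢ 1 mod 4, the ring of integers is ℤ[√-5] with discriminant 4·(-5) = -20.
disc(K) = -20 = 2·(-10), so p = 2 is ramified.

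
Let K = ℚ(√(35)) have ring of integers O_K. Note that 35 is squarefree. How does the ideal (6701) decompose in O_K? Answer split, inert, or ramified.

35 mod 4 = 3, hence disc K = 4·35 = 140 and O_K = ℤ[√35].
6701 ∤ 140, so 6701 is unramified.
Compute (35/6701) via Euler: 35^((6701-1)/2) mod 6701 = 1, so (35/6701) = 1.
(35/6701) = 1, so 6701 splits.

6701 splits in O_K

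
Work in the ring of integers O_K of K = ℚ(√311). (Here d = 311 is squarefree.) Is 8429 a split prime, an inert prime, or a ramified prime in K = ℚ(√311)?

p splits

311 mod 4 = 3, hence disc K = 4·311 = 1244 and O_K = ℤ[√311].
8429 ∤ 1244, so 8429 is unramified.
Compute (311/8429) via Euler: 311^((8429-1)/2) mod 8429 = 1, so (311/8429) = 1.
d is a quadratic residue mod p, hence 8429 splits in O_K.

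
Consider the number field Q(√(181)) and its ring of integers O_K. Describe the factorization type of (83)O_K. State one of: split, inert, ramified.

inert

Since 181 ≡ 1 mod 4, the ring of integers is ℤ[(1+√181)/2] with discriminant 181.
disc(K) = 181 is not divisible by 83; 83 is unramified.
Compute (181/83) via Euler: 15^((83-1)/2) mod 83 = 82, so (181/83) = -1.
(181/83) = -1, so 83 is inert.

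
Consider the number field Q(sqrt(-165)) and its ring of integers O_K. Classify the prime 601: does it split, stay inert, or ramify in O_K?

-165 mod 4 = 3, hence disc K = 4·(-165) = -660 and O_K = ℤ[√-165].
Since gcd(601, -660) = 1 the prime 601 does not ramify.
Compute (-165/601) via Euler: 436^((601-1)/2) mod 601 = 600, so (-165/601) = -1.
(-165/601) = -1, so 601 is inert.

remains prime (inert)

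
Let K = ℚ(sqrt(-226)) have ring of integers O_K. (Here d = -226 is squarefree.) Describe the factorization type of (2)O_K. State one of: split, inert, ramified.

2 is ramified

d = -226 ≡ 2 (mod 4), so O_K = ℤ[√-226] and disc(K) = 4d = -904.
2 divides disc(K) = -904, so 2 ramifies.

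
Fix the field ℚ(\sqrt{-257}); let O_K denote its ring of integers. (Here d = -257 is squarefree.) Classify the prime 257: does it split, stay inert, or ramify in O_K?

ramified — (257) = 𝔭²

d = -257 ≡ 3 (mod 4), so O_K = ℤ[√-257] and disc(K) = 4d = -1028.
257 divides disc(K) = -1028, so 257 ramifies.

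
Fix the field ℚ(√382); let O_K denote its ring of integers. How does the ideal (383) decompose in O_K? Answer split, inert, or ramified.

inert — (383) stays prime in O_K

d = 382 ≡ 2 (mod 4), so O_K = ℤ[√382] and disc(K) = 4d = 1528.
383 ∤ 1528, so 383 is unramified.
(382/383) = 382^191 mod 383 = 382, giving Legendre symbol -1.
(382/383) = -1, so 383 is inert.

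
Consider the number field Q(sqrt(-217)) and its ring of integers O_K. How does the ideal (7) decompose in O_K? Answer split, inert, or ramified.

ramified

d = -217 ≡ 3 (mod 4), so O_K = ℤ[√-217] and disc(K) = 4d = -868.
disc(K) = -868 = 7·(-124), so p = 7 is ramified.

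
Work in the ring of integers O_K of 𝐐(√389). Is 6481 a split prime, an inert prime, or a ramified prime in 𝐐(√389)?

Since 389 ≡ 1 mod 4, the ring of integers is ℤ[(1+√389)/2] with discriminant 389.
Since gcd(6481, 389) = 1 the prime 6481 does not ramify.
(389/6481) = 389^3240 mod 6481 = 6480, giving Legendre symbol -1.
(389/6481) = -1, so 6481 is inert.

p is inert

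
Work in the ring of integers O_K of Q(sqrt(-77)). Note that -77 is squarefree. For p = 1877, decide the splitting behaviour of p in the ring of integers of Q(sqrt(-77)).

remains prime (inert)

Since -77 ≢ 1 mod 4, the ring of integers is ℤ[√-77] with discriminant 4·(-77) = -308.
disc(K) = -308 is not divisible by 1877; 1877 is unramified.
Compute (-77/1877) via Euler: 1800^((1877-1)/2) mod 1877 = 1876, so (-77/1877) = -1.
d is a non-residue mod p, hence 1877 remains inert in O_K.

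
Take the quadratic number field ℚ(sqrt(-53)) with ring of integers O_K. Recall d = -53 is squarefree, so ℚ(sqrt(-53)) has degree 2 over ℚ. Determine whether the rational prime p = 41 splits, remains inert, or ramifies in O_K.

inert — (41) stays prime in O_K

d = -53 ≡ 3 (mod 4), so O_K = ℤ[√-53] and disc(K) = 4d = -212.
41 ∤ -212, so 41 is unramified.
(-53/41) = 29^20 mod 41 = 40, giving Legendre symbol -1.
(-53/41) = -1, so 41 is inert.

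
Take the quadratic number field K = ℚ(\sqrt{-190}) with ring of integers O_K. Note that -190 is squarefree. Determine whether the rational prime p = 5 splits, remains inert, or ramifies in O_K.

p ramifies

-190 mod 4 = 2, hence disc K = 4·(-190) = -760 and O_K = ℤ[√-190].
Ramification test: 5 | -760. The prime 5 ramifies in K.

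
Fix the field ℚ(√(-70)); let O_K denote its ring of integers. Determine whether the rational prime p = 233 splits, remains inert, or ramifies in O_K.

233 remains inert

d = -70 ≡ 2 (mod 4), so O_K = ℤ[√-70] and disc(K) = 4d = -280.
disc(K) = -280 is not divisible by 233; 233 is unramified.
Euler's criterion: (-70)^116 mod 233 = 232. Thus (-70|233) = -1.
d is a non-residue mod p, hence 233 remains inert in O_K.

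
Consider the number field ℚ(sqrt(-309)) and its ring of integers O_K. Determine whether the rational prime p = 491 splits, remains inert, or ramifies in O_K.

splits completely

d = -309 ≡ 3 (mod 4), so O_K = ℤ[√-309] and disc(K) = 4d = -1236.
disc(K) = -1236 is not divisible by 491; 491 is unramified.
(-309/491) = 182^245 mod 491 = 1, giving Legendre symbol 1.
(-309/491) = 1, so 491 splits.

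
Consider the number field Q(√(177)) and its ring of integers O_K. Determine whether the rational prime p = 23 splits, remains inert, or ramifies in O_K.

split — (23) = 𝔭₁𝔭₂ with 𝔭₁ ≠ 𝔭₂

d = 177 ≡ 1 (mod 4), so O_K = ℤ[(1+√177)/2] and disc(K) = d = 177.
Since gcd(23, 177) = 1 the prime 23 does not ramify.
(177/23) = 16^11 mod 23 = 1, giving Legendre symbol 1.
(177/23) = 1, so 23 splits.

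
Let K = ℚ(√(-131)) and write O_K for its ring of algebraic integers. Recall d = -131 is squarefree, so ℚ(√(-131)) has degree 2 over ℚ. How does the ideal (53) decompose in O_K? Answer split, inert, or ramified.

53 splits in O_K

-131 mod 4 = 1, hence disc K = -131 and O_K = ℤ[(1+√-131)/2].
53 ∤ -131, so 53 is unramified.
Euler's criterion: (-131)^26 mod 53 = 1. Thus (-131|53) = 1.
Legendre symbol 1 ⇒ 53 is split.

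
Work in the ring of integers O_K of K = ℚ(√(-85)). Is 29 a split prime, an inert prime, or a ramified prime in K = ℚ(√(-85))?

remains prime (inert)

d = -85 ≡ 3 (mod 4), so O_K = ℤ[√-85] and disc(K) = 4d = -340.
29 ∤ -340, so 29 is unramified.
Euler's criterion: (-85)^14 mod 29 = 28. Thus (-85|29) = -1.
Legendre symbol -1 ⇒ 29 is inert.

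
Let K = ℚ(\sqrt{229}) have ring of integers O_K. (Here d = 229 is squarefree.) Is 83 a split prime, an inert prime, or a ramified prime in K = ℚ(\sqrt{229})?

split — (83) = 𝔭₁𝔭₂ with 𝔭₁ ≠ 𝔭₂

229 mod 4 = 1, hence disc K = 229 and O_K = ℤ[(1+√229)/2].
83 ∤ 229, so 83 is unramified.
Euler's criterion: 229^41 mod 83 = 1. Thus (229|83) = 1.
d is a quadratic residue mod p, hence 83 splits in O_K.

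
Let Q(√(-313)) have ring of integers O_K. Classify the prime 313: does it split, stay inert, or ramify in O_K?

ramifies in O_K

d = -313 ≡ 3 (mod 4), so O_K = ℤ[√-313] and disc(K) = 4d = -1252.
Ramification test: 313 | -1252. The prime 313 ramifies in K.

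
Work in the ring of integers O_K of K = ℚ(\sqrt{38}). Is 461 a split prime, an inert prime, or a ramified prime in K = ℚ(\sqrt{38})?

inert — (461) stays prime in O_K

Since 38 ≢ 1 mod 4, the ring of integers is ℤ[√38] with discriminant 4·38 = 152.
461 ∤ 152, so 461 is unramified.
Legendre symbol by Euler's criterion: (38/461) ≡ 38^230 ≡ 460 (mod 461), i.e. (38/461) = -1.
Legendre symbol -1 ⇒ 461 is inert.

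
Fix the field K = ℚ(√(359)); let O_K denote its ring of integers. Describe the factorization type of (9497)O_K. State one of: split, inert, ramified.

9497 remains inert

d = 359 ≡ 3 (mod 4), so O_K = ℤ[√359] and disc(K) = 4d = 1436.
Since gcd(9497, 1436) = 1 the prime 9497 does not ramify.
Compute (359/9497) via Euler: 359^((9497-1)/2) mod 9497 = 9496, so (359/9497) = -1.
d is a non-residue mod p, hence 9497 remains inert in O_K.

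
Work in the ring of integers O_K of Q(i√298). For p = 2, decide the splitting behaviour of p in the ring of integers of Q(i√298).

-298 mod 4 = 2, hence disc K = 4·(-298) = -1192 and O_K = ℤ[√-298].
disc(K) = -1192 = 2·(-596), so p = 2 is ramified.

p ramifies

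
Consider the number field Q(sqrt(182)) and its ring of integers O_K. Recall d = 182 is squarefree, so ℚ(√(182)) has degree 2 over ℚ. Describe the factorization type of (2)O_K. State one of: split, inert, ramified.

182 mod 4 = 2, hence disc K = 4·182 = 728 and O_K = ℤ[√182].
disc(K) = 728 = 2·364, so p = 2 is ramified.

ramified — (2) = 𝔭²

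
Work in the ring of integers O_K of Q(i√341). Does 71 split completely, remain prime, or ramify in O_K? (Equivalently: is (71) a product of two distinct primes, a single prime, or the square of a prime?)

-341 mod 4 = 3, hence disc K = 4·(-341) = -1364 and O_K = ℤ[√-341].
71 ∤ -1364, so 71 is unramified.
Euler's criterion: (-341)^35 mod 71 = 70. Thus (-341|71) = -1.
(-341/71) = -1, so 71 is inert.

p is inert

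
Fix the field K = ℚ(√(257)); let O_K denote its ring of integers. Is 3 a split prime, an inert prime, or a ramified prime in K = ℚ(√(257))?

Since 257 ≡ 1 mod 4, the ring of integers is ℤ[(1+√257)/2] with discriminant 257.
3 ∤ 257, so 3 is unramified.
(257/3) = 2^1 mod 3 = 2, giving Legendre symbol -1.
Legendre symbol -1 ⇒ 3 is inert.

p is inert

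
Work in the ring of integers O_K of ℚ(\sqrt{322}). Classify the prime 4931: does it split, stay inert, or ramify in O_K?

322 mod 4 = 2, hence disc K = 4·322 = 1288 and O_K = ℤ[√322].
Since gcd(4931, 1288) = 1 the prime 4931 does not ramify.
Legendre symbol by Euler's criterion: (322/4931) ≡ 322^2465 ≡ 1 (mod 4931), i.e. (322/4931) = 1.
d is a quadratic residue mod p, hence 4931 splits in O_K.

p splits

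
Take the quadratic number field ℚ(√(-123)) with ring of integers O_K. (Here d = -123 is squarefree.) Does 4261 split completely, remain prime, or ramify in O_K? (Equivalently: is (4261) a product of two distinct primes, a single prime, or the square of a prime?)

inert

d = -123 ≡ 1 (mod 4), so O_K = ℤ[(1+√-123)/2] and disc(K) = d = -123.
4261 ∤ -123, so 4261 is unramified.
Euler's criterion: (-123)^2130 mod 4261 = 4260. Thus (-123|4261) = -1.
(-123/4261) = -1, so 4261 is inert.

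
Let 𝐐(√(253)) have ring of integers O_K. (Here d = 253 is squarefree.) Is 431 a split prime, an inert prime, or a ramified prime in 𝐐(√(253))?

431 splits in O_K

Since 253 ≡ 1 mod 4, the ring of integers is ℤ[(1+√253)/2] with discriminant 253.
431 ∤ 253, so 431 is unramified.
Euler's criterion: 253^215 mod 431 = 1. Thus (253|431) = 1.
(253/431) = 1, so 431 splits.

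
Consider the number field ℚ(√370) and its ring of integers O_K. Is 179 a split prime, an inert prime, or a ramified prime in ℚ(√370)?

d = 370 ≡ 2 (mod 4), so O_K = ℤ[√370] and disc(K) = 4d = 1480.
179 ∤ 1480, so 179 is unramified.
Legendre symbol by Euler's criterion: (370/179) ≡ 370^89 ≡ 1 (mod 179), i.e. (370/179) = 1.
Legendre symbol 1 ⇒ 179 is split.

p splits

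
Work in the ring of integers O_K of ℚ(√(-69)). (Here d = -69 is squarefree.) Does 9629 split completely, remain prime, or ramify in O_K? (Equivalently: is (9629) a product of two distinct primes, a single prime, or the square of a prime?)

splits completely

Since -69 ≢ 1 mod 4, the ring of integers is ℤ[√-69] with discriminant 4·(-69) = -276.
disc(K) = -276 is not divisible by 9629; 9629 is unramified.
Compute (-69/9629) via Euler: 9560^((9629-1)/2) mod 9629 = 1, so (-69/9629) = 1.
Legendre symbol 1 ⇒ 9629 is split.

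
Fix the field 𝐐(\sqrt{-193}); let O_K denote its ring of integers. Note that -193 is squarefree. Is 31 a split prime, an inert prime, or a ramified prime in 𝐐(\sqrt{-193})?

remains prime (inert)

d = -193 ≡ 3 (mod 4), so O_K = ℤ[√-193] and disc(K) = 4d = -772.
31 ∤ -772, so 31 is unramified.
Compute (-193/31) via Euler: 24^((31-1)/2) mod 31 = 30, so (-193/31) = -1.
(-193/31) = -1, so 31 is inert.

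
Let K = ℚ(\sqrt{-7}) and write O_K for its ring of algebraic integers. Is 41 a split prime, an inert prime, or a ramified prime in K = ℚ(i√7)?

d = -7 ≡ 1 (mod 4), so O_K = ℤ[(1+√-7)/2] and disc(K) = d = -7.
41 ∤ -7, so 41 is unramified.
Legendre symbol by Euler's criterion: (-7/41) ≡ (-7)^20 ≡ 40 (mod 41), i.e. (-7/41) = -1.
d is a non-residue mod p, hence 41 remains inert in O_K.

41 remains inert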